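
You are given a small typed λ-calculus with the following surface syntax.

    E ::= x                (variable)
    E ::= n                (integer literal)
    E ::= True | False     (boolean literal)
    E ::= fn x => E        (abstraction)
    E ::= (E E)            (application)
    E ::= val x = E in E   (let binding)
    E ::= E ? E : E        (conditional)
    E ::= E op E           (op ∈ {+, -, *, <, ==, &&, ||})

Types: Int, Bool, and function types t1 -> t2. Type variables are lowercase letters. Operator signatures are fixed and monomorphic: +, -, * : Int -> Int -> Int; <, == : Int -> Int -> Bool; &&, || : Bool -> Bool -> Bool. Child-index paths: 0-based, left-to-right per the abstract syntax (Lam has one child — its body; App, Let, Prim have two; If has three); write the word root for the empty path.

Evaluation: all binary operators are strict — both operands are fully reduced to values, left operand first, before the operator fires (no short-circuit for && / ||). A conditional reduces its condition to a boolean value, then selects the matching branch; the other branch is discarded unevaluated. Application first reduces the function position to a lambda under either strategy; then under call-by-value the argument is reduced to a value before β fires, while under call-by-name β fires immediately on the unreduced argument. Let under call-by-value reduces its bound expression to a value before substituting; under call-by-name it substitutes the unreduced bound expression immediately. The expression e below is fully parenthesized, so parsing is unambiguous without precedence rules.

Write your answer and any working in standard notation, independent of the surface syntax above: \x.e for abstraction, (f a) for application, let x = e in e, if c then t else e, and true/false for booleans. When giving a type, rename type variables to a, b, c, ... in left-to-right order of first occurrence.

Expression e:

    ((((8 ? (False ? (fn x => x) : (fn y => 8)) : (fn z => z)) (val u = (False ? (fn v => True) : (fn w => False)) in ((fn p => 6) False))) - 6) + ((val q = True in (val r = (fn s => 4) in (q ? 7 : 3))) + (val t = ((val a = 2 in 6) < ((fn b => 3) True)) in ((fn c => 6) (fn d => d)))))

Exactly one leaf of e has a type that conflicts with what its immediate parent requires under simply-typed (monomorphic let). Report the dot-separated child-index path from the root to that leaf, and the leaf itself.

Answer: 0.0.0.0 : 8

Trace:
  unify Int ~ Bool
  FAIL: mismatch Int ~ Bool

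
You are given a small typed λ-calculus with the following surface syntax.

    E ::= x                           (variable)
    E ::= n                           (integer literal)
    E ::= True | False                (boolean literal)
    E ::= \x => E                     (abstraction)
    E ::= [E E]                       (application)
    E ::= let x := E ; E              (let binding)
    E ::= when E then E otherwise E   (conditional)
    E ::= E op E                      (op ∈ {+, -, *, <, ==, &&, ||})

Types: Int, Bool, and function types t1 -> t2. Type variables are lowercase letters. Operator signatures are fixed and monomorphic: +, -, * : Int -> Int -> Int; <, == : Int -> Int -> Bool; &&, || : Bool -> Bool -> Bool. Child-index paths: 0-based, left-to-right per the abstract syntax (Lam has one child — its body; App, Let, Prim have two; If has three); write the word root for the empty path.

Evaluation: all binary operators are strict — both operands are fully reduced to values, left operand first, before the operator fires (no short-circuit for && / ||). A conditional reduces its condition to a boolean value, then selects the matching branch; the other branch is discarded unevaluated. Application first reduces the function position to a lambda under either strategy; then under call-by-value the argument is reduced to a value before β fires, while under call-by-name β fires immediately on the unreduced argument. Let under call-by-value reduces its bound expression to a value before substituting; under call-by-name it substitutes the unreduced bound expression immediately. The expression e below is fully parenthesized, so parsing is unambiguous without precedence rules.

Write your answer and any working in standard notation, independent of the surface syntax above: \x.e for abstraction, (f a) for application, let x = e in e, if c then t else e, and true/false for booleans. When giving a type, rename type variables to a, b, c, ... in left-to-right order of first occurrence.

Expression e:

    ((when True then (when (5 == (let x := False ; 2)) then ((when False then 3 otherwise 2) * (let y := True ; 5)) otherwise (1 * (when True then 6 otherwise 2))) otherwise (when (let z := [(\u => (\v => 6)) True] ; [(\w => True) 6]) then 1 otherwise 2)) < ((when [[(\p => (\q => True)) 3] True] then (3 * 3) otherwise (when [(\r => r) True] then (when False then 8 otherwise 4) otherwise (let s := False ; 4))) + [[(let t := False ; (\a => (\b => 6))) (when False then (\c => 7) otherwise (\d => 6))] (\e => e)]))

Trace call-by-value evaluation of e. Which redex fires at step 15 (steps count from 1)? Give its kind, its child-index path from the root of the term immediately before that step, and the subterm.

Trace:
step 0: ((if true then (if (5 == (let x = false in 2)) then ((if false then 3 else 2) * (let y = true in 5)) else (1 * (if true then 6 else 2))) else (if (let z = ((\u.(\v.6)) true) in ((\w.true) 6)) then 1 else 2)) < ((if (((\p.(\q.true)) 3) true) then (3 * 3) else (if ((\r.r) true) then (if false then 8 else 4) else (let s = false in 4))) + (((let t = false in (\a.(\b.6))) (if false then (\c.7) else (\d.6))) (\e.e))))
step 1: [if@0] ((if (5 == (let x = false in 2)) then ((if false then 3 else 2) * (let y = true in 5)) else (1 * (if true then 6 else 2))) < ((if (((\p.(\q.true)) 3) true) then (3 * 3) else (if ((\r.r) true) then (if false then 8 else 4) else (let s = false in 4))) + (((let t = false in (\a.(\b.6))) (if false then (\c.7) else (\d.6))) (\e.e))))
step 2: [let@0.0.1] ((if (5 == 2) then ((if false then 3 else 2) * (let y = true in 5)) else (1 * (if true then 6 else 2))) < ((if (((\p.(\q.true)) 3) true) then (3 * 3) else (if ((\r.r) true) then (if false then 8 else 4) else (let s = false in 4))) + (((let t = false in (\a.(\b.6))) (if false then (\c.7) else (\d.6))) (\e.e))))
step 3: [delta@0.0] ((if false then ((if false then 3 else 2) * (let y = true in 5)) else (1 * (if true then 6 else 2))) < ((if (((\p.(\q.true)) 3) true) then (3 * 3) else (if ((\r.r) true) then (if false then 8 else 4) else (let s = false in 4))) + (((let t = false in (\a.(\b.6))) (if false then (\c.7) else (\d.6))) (\e.e))))
step 4: [if@0] ((1 * (if true then 6 else 2)) < ((if (((\p.(\q.true)) 3) true) then (3 * 3) else (if ((\r.r) true) then (if false then 8 else 4) else (let s = false in 4))) + (((let t = false in (\a.(\b.6))) (if false then (\c.7) else (\d.6))) (\e.e))))
step 5: [if@0.1] ((1 * 6) < ((if (((\p.(\q.true)) 3) true) then (3 * 3) else (if ((\r.r) true) then (if false then 8 else 4) else (let s = false in 4))) + (((let t = false in (\a.(\b.6))) (if false then (\c.7) else (\d.6))) (\e.e))))
step 6: [delta@0] (6 < ((if (((\p.(\q.true)) 3) true) then (3 * 3) else (if ((\r.r) true) then (if false then 8 else 4) else (let s = false in 4))) + (((let t = false in (\a.(\b.6))) (if false then (\c.7) else (\d.6))) (\e.e))))
step 7: [beta@1.0.0.0] (6 < ((if ((\q.true) true) then (3 * 3) else (if ((\r.r) true) then (if false then 8 else 4) else (let s = false in 4))) + (((let t = false in (\a.(\b.6))) (if false then (\c.7) else (\d.6))) (\e.e))))
step 8: [beta@1.0.0] (6 < ((if true then (3 * 3) else (if ((\r.r) true) then (if false then 8 else 4) else (let s = false in 4))) + (((let t = false in (\a.(\b.6))) (if false then (\c.7) else (\d.6))) (\e.e))))
step 9: [if@1.0] (6 < ((3 * 3) + (((let t = false in (\a.(\b.6))) (if false then (\c.7) else (\d.6))) (\e.e))))
step 10: [delta@1.0] (6 < (9 + (((let t = false in (\a.(\b.6))) (if false then (\c.7) else (\d.6))) (\e.e))))
step 11: [let@1.1.0.0] (6 < (9 + (((\a.(\b.6)) (if false then (\c.7) else (\d.6))) (\e.e))))
step 12: [if@1.1.0.1] (6 < (9 + (((\a.(\b.6)) (\d.6)) (\e.e))))
step 13: [beta@1.1.0] (6 < (9 + ((\b.6) (\e.e))))
step 14: [beta@1.1] (6 < (9 + 6))
step 15: [delta@1] (6 < 15)

Answer: delta at 1 : (9 + 6)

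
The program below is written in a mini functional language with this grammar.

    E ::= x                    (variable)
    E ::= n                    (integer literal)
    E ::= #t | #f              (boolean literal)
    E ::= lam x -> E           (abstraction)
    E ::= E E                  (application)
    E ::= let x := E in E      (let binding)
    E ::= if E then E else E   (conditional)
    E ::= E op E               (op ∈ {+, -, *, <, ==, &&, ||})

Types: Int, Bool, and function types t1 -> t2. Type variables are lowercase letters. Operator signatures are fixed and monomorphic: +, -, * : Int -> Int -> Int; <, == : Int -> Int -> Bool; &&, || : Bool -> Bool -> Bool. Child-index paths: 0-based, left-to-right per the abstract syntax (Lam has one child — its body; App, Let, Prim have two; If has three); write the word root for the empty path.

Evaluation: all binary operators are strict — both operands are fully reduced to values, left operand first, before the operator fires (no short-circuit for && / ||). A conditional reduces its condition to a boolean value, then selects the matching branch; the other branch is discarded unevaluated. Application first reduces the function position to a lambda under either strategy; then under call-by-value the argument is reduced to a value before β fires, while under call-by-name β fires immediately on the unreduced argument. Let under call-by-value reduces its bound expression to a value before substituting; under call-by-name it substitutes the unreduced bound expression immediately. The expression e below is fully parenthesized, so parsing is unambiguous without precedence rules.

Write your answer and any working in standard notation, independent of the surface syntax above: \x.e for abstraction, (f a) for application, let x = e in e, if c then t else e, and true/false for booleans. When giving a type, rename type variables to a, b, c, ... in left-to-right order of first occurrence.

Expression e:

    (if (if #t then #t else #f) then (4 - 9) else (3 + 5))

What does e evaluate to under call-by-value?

Answer: -5

Trace:
step 0: (if (if true then true else false) then (4 - 9) else (3 + 5))
step 1: [if@0] (if true then (4 - 9) else (3 + 5))
step 2: [if@root] (4 - 9)
step 3: [delta@root] -5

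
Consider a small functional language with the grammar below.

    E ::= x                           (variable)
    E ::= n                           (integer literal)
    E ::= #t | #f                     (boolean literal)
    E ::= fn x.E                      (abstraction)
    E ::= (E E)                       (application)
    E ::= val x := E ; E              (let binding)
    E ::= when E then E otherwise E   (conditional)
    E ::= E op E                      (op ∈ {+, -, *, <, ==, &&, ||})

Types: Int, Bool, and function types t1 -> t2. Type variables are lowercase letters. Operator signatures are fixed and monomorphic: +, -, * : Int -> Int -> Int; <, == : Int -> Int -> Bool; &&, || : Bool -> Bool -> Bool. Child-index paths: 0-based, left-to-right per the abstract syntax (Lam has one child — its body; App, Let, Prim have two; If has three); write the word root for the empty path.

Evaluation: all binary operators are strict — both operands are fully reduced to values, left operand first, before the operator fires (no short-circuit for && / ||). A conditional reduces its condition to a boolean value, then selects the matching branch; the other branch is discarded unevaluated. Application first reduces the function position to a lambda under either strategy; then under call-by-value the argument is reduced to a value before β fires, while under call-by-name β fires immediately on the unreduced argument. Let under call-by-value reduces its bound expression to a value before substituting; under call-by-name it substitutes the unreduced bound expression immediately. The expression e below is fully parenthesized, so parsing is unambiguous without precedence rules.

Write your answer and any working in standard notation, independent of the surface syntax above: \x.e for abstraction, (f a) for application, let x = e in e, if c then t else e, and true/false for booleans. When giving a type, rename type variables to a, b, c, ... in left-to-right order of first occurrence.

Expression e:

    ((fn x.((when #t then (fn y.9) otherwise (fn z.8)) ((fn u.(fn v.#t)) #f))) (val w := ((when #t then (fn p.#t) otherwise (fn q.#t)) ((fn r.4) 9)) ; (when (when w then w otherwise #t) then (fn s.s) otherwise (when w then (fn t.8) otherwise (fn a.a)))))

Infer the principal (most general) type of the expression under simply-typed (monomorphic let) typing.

Trace:
  unify Bool ~ Bool
\y._ : b -> Int
\z._ : c -> Int
  unify b -> Int ~ c -> Int
  unify b ~ c
  unify Int ~ Int
\v._ : e -> Bool
\u._ : d -> e -> Bool
  unify d -> e -> Bool ~ Bool -> f
  unify d ~ Bool
  unify e -> Bool ~ f
_ _ : e -> Bool
  unify c -> Int ~ (e -> Bool) -> g
  unify c ~ e -> Bool
  unify Int ~ g
_ _ : Int
\x._ : a -> Int
  unify Bool ~ Bool
\p._ : h -> Bool
\q._ : i -> Bool
  unify h -> Bool ~ i -> Bool
  unify h ~ i
  unify Bool ~ Bool
\r._ : j -> Int
  unify j -> Int ~ Int -> k
  unify j ~ Int
  unify Int ~ k
_ _ : Int
  unify i -> Bool ~ Int -> l
  unify i ~ Int
  unify Bool ~ l
_ _ : Bool
let w : Bool
w : Bool
  unify Bool ~ Bool
w : Bool
  unify Bool ~ Bool
  unify Bool ~ Bool
s : m
\s._ : m -> m
w : Bool
  unify Bool ~ Bool
\t._ : n -> Int
a : o
\a._ : o -> o
  unify n -> Int ~ o -> o
  unify n ~ o
  unify Int ~ o
  unify m -> m ~ Int -> Int
  unify m ~ Int
  unify Int ~ Int
  unify a -> Int ~ (Int -> Int) -> p
  unify a ~ Int -> Int
  unify Int ~ p
_ _ : Int

Answer: Int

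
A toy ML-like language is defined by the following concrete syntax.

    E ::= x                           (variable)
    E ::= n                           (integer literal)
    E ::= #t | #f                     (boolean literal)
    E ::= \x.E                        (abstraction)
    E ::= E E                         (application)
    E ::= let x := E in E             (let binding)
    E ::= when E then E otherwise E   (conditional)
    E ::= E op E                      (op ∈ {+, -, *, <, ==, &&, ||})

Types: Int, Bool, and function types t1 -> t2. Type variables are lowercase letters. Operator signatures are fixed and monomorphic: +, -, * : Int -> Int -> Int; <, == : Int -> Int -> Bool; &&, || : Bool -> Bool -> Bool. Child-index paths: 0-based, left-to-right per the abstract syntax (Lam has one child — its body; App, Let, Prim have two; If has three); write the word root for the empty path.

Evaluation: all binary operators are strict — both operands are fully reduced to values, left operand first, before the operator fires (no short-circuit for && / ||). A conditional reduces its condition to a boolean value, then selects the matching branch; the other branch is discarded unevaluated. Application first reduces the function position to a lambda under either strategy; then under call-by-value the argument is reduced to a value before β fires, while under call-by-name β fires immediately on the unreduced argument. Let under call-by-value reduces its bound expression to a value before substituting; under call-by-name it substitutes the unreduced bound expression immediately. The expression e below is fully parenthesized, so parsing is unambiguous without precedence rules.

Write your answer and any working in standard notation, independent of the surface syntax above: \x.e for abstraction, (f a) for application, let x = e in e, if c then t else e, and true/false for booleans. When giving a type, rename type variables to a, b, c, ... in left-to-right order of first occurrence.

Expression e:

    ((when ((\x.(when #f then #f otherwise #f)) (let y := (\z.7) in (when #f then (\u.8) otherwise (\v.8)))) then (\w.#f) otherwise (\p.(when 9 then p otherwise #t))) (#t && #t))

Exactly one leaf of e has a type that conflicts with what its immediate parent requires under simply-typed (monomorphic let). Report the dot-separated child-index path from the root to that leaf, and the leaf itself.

Answer: 0.2.0.0 : 9

Working:
  unify Bool ~ Bool
  unify Bool ~ Bool
\x._ : a -> Bool
\z._ : b -> Int
let y : b -> Int
  unify Bool ~ Bool
\u._ : c -> Int
\v._ : d -> Int
  unify c -> Int ~ d -> Int
  unify c ~ d
  unify Int ~ Int
  unify a -> Bool ~ (d -> Int) -> e
  unify a ~ d -> Int
  unify Bool ~ e
_ _ : Bool
  unify Bool ~ Bool
\w._ : f -> Bool
  unify Int ~ Bool
  FAIL: mismatch Int ~ Bool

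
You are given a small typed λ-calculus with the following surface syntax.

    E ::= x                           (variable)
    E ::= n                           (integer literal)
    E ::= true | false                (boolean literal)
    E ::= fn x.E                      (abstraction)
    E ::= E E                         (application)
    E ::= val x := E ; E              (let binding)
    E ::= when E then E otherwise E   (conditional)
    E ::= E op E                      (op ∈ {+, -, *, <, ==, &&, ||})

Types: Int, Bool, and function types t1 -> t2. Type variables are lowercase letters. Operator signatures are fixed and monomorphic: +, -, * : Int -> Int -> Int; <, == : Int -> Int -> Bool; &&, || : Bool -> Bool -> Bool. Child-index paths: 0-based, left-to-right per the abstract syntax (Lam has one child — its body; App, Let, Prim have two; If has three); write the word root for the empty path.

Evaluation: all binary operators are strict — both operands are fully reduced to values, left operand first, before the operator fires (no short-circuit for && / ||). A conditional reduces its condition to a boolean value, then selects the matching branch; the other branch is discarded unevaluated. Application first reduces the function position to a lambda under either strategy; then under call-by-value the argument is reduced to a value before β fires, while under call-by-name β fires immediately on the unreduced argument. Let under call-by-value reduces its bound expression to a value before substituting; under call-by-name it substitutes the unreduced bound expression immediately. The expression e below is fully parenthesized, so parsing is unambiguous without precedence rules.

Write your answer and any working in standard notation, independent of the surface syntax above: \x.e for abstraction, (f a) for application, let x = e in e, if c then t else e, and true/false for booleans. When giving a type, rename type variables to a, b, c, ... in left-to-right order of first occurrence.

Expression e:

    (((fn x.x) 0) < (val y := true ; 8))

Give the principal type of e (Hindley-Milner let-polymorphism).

Working:
x : a
\x._ : a -> a
  unify a -> a ~ Int -> b
  unify a ~ Int
  unify Int ~ b
_ _ : Int
  unify Int ~ Int
let y : Bool
  unify Int ~ Int

Answer: Bool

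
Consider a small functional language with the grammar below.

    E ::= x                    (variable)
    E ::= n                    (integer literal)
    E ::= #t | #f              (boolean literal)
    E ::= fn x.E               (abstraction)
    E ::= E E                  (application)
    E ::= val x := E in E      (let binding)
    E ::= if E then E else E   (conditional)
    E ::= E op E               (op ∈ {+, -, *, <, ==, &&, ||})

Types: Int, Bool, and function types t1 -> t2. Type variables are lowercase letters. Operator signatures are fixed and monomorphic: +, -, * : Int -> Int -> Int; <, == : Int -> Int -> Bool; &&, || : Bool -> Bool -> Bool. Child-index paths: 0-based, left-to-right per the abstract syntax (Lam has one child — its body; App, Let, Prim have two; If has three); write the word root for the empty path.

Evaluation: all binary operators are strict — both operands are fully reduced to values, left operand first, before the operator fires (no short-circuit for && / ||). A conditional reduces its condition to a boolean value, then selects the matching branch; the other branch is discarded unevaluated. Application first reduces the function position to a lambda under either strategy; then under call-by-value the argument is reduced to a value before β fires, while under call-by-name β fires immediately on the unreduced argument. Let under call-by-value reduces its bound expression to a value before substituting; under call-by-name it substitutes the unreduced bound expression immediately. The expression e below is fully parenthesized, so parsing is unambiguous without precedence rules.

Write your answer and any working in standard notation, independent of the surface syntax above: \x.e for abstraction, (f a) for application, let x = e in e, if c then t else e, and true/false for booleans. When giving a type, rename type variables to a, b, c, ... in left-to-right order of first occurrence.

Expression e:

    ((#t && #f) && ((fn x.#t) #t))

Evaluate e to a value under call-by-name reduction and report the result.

Answer: false

Trace:
step 0: ((true && false) && ((\x.true) true))
step 1: [delta@0] (false && ((\x.true) true))
step 2: [beta@1] (false && true)
step 3: [delta@root] false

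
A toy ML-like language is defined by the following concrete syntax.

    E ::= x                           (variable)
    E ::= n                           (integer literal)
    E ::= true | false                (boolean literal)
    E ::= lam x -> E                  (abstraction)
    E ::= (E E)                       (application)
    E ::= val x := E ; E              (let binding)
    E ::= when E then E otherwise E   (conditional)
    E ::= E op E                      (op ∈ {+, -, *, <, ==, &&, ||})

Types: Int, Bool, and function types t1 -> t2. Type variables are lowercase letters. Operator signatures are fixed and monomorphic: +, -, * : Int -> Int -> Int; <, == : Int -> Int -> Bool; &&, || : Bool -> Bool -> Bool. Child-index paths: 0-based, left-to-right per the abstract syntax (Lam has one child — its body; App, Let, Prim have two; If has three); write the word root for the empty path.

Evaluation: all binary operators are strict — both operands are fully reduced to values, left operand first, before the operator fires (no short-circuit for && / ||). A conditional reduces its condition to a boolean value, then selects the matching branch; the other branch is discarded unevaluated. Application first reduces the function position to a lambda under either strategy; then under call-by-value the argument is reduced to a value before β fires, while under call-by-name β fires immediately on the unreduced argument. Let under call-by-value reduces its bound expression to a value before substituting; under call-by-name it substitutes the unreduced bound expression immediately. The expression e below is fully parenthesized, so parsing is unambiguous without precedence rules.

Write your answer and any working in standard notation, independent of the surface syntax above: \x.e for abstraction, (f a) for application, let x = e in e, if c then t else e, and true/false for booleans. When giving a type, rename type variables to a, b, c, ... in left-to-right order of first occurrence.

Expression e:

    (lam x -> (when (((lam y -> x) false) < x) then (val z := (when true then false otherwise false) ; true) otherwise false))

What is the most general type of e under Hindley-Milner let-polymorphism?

Answer: Int -> Bool

Derivation:
x : a
\y._ : b -> a
  unify b -> a ~ Bool -> c
  unify b ~ Bool
  unify a ~ c
_ _ : c
  unify c ~ Int
x : Int
  unify Int ~ Int
  unify Bool ~ Bool
  unify Bool ~ Bool
  unify Bool ~ Bool
let z : Bool
  unify Bool ~ Bool
\x._ : Int -> Bool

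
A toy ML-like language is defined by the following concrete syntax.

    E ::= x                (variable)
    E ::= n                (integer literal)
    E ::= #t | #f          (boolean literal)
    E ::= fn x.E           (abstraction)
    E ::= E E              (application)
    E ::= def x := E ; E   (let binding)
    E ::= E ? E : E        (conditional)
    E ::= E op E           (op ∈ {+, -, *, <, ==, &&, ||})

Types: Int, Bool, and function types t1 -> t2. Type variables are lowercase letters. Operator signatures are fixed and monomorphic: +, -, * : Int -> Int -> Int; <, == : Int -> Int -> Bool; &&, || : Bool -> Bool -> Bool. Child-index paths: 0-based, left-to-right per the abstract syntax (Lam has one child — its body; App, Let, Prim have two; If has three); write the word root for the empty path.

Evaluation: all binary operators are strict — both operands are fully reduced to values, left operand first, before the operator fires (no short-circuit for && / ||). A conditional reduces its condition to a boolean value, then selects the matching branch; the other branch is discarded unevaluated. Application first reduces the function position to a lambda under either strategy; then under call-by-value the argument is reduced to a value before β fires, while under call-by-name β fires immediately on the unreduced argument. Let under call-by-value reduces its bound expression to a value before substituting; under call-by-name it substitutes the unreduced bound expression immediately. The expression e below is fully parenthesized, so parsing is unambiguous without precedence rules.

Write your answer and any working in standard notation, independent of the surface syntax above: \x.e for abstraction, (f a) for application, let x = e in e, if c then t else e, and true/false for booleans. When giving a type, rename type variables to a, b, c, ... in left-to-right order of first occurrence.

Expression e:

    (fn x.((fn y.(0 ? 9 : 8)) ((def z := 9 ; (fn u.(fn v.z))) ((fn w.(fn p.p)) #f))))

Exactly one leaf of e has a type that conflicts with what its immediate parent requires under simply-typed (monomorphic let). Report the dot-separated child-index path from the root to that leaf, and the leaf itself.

Derivation:
  unify Int ~ Bool
  FAIL: mismatch Int ~ Bool

Answer: 0.0.0.0 : 0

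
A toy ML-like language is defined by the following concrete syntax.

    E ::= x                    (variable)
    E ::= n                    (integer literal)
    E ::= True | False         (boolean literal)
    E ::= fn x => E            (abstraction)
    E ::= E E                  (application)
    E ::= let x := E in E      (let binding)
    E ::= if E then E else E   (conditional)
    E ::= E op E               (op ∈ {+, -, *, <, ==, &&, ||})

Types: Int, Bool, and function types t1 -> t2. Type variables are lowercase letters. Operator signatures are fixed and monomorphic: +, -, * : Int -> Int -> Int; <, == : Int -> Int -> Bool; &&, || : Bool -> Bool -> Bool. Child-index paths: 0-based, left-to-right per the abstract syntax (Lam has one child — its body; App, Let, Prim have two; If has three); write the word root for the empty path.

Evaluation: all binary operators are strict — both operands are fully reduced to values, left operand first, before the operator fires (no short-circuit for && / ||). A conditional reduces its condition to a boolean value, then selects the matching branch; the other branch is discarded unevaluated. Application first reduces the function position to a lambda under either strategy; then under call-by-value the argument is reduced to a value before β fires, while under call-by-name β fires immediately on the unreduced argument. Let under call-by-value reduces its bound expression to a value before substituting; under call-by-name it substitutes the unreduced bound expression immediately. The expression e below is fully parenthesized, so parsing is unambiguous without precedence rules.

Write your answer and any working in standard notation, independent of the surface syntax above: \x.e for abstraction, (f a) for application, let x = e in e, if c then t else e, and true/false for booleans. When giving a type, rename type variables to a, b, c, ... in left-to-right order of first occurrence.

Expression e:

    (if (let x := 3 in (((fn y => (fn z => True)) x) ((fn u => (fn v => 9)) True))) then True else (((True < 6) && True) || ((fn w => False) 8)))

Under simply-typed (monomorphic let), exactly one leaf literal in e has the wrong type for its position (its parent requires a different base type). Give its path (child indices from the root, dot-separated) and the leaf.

Working:
let x : Int
\z._ : b -> Bool
\y._ : a -> b -> Bool
x : Int
  unify a -> b -> Bool ~ Int -> c
  unify a ~ Int
  unify b -> Bool ~ c
_ _ : b -> Bool
\v._ : e -> Int
\u._ : d -> e -> Int
  unify d -> e -> Int ~ Bool -> f
  unify d ~ Bool
  unify e -> Int ~ f
_ _ : e -> Int
  unify b -> Bool ~ (e -> Int) -> g
  unify b ~ e -> Int
  unify Bool ~ g
_ _ : Bool
  unify Bool ~ Bool
  unify Bool ~ Int
  FAIL: mismatch Bool ~ Int

Answer: 2.0.0.0 : true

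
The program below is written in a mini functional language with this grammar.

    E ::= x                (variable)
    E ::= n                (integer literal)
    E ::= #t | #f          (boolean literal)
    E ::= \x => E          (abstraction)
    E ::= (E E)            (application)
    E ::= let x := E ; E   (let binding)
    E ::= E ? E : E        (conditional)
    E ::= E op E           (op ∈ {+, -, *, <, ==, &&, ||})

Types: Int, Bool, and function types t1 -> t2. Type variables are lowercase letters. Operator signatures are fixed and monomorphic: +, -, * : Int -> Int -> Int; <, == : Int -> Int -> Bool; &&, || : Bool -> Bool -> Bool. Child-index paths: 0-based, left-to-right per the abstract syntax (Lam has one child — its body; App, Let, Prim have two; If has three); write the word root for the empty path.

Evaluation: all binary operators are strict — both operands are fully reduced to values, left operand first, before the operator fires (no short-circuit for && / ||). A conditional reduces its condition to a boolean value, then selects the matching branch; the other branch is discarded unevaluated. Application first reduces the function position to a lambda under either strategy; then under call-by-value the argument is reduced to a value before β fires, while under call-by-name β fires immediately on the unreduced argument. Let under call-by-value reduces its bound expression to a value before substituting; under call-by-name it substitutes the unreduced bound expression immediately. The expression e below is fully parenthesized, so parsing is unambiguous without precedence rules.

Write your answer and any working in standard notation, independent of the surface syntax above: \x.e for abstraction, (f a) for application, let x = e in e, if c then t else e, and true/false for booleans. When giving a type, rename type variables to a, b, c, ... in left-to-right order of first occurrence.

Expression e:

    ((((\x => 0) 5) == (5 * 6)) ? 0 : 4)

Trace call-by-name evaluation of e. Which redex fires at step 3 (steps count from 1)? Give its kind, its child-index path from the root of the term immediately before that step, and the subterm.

Trace:
step 0: (if (((\x.0) 5) == (5 * 6)) then 0 else 4)
step 1: [beta@0.0] (if (0 == (5 * 6)) then 0 else 4)
step 2: [delta@0.1] (if (0 == 30) then 0 else 4)
step 3: [delta@0] (if false then 0 else 4)

Answer: delta at 0 : (0 == 30)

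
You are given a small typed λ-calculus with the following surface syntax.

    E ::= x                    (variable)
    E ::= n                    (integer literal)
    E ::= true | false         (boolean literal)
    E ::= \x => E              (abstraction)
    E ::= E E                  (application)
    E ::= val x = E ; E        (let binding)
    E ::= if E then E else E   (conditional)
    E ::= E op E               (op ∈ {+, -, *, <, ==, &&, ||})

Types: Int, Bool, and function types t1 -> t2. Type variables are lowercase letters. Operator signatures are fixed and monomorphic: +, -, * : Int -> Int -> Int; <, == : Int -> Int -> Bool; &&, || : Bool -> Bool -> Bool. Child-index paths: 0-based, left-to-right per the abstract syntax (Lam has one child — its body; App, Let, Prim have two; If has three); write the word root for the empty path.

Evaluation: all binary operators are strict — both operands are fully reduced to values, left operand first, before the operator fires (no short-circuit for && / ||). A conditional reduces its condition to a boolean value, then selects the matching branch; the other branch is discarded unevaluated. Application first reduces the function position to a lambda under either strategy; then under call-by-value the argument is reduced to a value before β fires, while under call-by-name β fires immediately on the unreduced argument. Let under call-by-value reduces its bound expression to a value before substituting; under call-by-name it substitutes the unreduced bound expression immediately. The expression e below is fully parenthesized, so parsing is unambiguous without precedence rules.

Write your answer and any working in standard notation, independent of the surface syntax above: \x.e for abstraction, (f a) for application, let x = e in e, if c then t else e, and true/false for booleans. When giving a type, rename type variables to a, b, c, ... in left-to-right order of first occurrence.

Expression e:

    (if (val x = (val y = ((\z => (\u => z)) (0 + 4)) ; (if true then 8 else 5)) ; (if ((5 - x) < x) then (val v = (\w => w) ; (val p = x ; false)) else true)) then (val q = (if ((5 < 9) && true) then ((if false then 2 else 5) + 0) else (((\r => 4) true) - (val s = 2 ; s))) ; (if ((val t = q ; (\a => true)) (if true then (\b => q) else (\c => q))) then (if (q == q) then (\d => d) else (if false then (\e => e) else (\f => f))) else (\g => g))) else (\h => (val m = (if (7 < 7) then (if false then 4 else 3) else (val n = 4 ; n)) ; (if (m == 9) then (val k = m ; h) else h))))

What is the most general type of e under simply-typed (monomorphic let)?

Working:
z : a
\u._ : b -> a
\z._ : a -> b -> a
  unify Int ~ Int
  unify Int ~ Int
  unify a -> b -> a ~ Int -> c
  unify a ~ Int
  unify b -> Int ~ c
_ _ : b -> Int
let y : b -> Int
  unify Bool ~ Bool
  unify Int ~ Int
let x : Int
  unify Int ~ Int
x : Int
  unify Int ~ Int
  unify Int ~ Int
x : Int
  unify Int ~ Int
  unify Bool ~ Bool
w : d
\w._ : d -> d
let v : d -> d
x : Int
let p : Int
  unify Bool ~ Bool
  unify Bool ~ Bool
  unify Int ~ Int
  unify Int ~ Int
  unify Bool ~ Bool
  unify Bool ~ Bool
  unify Bool ~ Bool
  unify Bool ~ Bool
  unify Int ~ Int
  unify Int ~ Int
  unify Int ~ Int
\r._ : e -> Int
  unify e -> Int ~ Bool -> f
  unify e ~ Bool
  unify Int ~ f
_ _ : Int
  unify Int ~ Int
let s : Int
s : Int
  unify Int ~ Int
  unify Int ~ Int
let q : Int
q : Int
let t : Int
\a._ : g -> Bool
  unify Bool ~ Bool
q : Int
\b._ : h -> Int
q : Int
\c._ : i -> Int
  unify h -> Int ~ i -> Int
  unify h ~ i
  unify Int ~ Int
  unify g -> Bool ~ (i -> Int) -> j
  unify g ~ i -> Int
  unify Bool ~ j
_ _ : Bool
  unify Bool ~ Bool
q : Int
  unify Int ~ Int
q : Int
  unify Int ~ Int
  unify Bool ~ Bool
d : k
\d._ : k -> k
  unify Bool ~ Bool
e : l
\e._ : l -> l
f : m
\f._ : m -> m
  unify l -> l ~ m -> m
  unify l ~ m
  unify m ~ m
  unify k -> k ~ m -> m
  unify k ~ m
  unify m ~ m
g : n
\g._ : n -> n
  unify m -> m ~ n -> n
  unify m ~ n
  unify n ~ n
  unify Int ~ Int
  unify Int ~ Int
  unify Bool ~ Bool
  unify Bool ~ Bool
  unify Int ~ Int
let n : Int
n : Int
  unify Int ~ Int
let m : Int
m : Int
  unify Int ~ Int
  unify Int ~ Int
  unify Bool ~ Bool
m : Int
let k : Int
h : o
h : o
  unify o ~ o
\h._ : o -> o
  unify n -> n ~ o -> o
  unify n ~ o
  unify o ~ o

Answer: a -> a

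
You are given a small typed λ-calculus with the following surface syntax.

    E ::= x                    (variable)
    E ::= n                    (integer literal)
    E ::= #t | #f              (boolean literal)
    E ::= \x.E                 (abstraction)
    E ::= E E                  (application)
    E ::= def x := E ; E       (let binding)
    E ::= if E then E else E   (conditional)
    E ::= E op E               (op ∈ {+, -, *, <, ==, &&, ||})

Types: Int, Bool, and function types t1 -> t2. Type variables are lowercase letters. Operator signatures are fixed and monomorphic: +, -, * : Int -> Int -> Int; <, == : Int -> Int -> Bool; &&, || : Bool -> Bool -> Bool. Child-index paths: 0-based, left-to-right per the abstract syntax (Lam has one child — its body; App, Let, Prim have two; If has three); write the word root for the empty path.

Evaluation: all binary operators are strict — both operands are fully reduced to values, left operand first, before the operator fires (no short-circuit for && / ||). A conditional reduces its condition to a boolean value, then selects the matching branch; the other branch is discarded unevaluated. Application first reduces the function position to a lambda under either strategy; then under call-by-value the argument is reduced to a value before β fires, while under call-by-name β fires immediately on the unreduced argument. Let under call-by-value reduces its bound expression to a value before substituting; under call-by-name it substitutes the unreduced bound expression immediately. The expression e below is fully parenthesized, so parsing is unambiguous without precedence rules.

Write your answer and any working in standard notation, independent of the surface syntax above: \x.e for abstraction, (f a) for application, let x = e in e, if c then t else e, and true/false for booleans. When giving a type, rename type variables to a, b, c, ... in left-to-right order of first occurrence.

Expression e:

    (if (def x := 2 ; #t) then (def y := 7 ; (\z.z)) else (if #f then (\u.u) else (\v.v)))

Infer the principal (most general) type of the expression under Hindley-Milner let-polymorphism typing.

Derivation:
let x : Int
  unify Bool ~ Bool
let y : Int
z : a
\z._ : a -> a
  unify Bool ~ Bool
u : b
\u._ : b -> b
v : c
\v._ : c -> c
  unify b -> b ~ c -> c
  unify b ~ c
  unify c ~ c
  unify a -> a ~ c -> c
  unify a ~ c
  unify c ~ c

Answer: a -> a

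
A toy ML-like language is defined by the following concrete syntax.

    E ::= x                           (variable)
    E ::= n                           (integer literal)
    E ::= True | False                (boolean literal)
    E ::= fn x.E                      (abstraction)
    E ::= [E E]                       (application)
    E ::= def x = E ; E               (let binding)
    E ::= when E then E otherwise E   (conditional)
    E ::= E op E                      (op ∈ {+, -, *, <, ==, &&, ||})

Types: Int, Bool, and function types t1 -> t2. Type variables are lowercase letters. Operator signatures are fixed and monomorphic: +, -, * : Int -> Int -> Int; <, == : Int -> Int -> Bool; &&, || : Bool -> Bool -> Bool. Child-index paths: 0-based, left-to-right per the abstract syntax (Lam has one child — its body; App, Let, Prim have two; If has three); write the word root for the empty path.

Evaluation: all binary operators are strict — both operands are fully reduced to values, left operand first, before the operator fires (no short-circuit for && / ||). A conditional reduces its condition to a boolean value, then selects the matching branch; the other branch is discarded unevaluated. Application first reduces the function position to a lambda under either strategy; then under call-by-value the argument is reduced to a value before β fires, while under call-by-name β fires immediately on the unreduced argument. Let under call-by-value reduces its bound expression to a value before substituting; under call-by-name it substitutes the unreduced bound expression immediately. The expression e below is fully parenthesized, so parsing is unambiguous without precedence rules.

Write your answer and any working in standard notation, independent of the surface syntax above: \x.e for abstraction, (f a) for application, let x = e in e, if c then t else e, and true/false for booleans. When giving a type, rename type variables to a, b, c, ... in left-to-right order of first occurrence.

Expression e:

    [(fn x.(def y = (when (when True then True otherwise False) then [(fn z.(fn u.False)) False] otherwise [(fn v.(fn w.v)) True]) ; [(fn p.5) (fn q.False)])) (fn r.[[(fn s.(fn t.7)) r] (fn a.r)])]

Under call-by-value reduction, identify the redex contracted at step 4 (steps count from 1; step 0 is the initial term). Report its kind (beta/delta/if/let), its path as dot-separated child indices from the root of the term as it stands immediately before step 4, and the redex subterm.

Working:
step 0: ((\x.(let y = (if (if true then true else false) then ((\z.(\u.false)) false) else ((\v.(\w.v)) true)) in ((\p.5) (\q.false)))) (\r.(((\s.(\t.7)) r) (\a.r))))
step 1: [beta@root] (let y = (if (if true then true else false) then ((\z.(\u.false)) false) else ((\v.(\w.v)) true)) in ((\p.5) (\q.false)))
step 2: [if@0.0] (let y = (if true then ((\z.(\u.false)) false) else ((\v.(\w.v)) true)) in ((\p.5) (\q.false)))
step 3: [if@0] (let y = ((\z.(\u.false)) false) in ((\p.5) (\q.false)))
step 4: [beta@0] (let y = (\u.false) in ((\p.5) (\q.false)))

Answer: beta at 0 : ((\z.(\u.false)) false)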